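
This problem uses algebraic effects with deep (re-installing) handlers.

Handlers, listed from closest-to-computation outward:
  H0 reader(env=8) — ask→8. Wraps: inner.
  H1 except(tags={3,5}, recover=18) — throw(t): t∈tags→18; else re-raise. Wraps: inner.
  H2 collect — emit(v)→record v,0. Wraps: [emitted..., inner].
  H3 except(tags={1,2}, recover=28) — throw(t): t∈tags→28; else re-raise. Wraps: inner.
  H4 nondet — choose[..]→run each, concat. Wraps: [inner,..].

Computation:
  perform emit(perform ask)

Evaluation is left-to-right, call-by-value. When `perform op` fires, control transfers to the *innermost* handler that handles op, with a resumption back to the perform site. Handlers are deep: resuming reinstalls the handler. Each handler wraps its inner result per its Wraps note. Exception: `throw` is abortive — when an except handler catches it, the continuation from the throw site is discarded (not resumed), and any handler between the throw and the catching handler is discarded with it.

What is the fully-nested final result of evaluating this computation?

Answer: [[8, 0]]

Evaluation trace:
ask @ H0 ⇒ 8
emit(8) @ H2 ⇒ out+=8
H0 returns 0
H1 returns 0
H2 returns [8, 0]
H3 returns [8, 0]
H4 returns [[8, 0]]
= [[8, 0]]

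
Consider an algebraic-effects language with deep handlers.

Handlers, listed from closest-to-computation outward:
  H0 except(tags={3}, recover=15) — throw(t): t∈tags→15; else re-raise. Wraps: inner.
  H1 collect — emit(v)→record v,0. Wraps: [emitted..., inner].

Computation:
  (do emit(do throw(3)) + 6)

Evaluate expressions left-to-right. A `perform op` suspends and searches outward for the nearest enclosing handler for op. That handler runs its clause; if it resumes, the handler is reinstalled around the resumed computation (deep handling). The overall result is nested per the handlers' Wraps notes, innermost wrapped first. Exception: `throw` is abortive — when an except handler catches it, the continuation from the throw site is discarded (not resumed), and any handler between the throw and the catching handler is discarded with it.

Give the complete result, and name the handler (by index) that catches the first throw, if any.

Working:
throw(3) @ H0 caught ⇒ 15
H1 returns [15]
= [15]

Answer: [15] ; first throw caught by: H0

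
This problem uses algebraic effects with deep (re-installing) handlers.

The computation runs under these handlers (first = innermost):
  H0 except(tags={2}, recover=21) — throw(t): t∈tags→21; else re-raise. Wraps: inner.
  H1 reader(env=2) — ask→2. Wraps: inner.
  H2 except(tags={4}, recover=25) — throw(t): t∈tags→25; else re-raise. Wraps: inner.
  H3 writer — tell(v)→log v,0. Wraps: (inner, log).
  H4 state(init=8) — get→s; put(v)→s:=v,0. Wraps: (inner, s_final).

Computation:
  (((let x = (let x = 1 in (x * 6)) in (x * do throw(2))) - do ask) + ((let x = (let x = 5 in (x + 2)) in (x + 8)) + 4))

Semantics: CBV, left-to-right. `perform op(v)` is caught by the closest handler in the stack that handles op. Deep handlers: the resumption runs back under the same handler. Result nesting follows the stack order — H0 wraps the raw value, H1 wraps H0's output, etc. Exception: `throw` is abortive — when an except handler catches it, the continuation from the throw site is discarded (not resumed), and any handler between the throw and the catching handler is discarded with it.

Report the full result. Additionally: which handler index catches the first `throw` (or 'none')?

Evaluation trace:
throw(2) @ H0 caught ⇒ 21
H1 returns 21
H2 returns 21
H3 returns (21, ())
H4 returns ((21, ()), 8)
= ((21, ()), 8)

Answer: ((21, ()), 8) ; first throw caught by: H0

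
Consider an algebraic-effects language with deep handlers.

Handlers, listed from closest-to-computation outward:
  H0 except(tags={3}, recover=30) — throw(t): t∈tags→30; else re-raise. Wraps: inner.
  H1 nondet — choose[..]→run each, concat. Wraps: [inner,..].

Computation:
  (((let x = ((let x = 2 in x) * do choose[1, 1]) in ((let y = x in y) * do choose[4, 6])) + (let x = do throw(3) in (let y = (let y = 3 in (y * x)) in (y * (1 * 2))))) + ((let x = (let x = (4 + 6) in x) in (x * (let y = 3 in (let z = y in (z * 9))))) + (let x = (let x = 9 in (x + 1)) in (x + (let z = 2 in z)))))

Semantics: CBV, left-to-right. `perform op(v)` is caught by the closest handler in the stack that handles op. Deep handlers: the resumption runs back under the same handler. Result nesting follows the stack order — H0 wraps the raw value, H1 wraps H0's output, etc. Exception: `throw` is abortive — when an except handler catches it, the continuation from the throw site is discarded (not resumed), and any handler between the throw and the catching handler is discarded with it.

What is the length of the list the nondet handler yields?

Working:
choose[1, 1] @ H1
  branch[0] choose=1:
    choose[4, 6] @ H1
      branch[0] choose=4:
        throw(3) @ H0 caught ⇒ 30
        H1 returns [30]
      branch[1] choose=6:
        throw(3) @ H0 caught ⇒ 30
        H1 returns [30]
  branch[1] choose=1:
    choose[4, 6] @ H1
      branch[0] choose=4:
        throw(3) @ H0 caught ⇒ 30
        H1 returns [30]
      branch[1] choose=6:
        throw(3) @ H0 caught ⇒ 30
        H1 returns [30]
= [30, 30, 30, 30]

Answer: 4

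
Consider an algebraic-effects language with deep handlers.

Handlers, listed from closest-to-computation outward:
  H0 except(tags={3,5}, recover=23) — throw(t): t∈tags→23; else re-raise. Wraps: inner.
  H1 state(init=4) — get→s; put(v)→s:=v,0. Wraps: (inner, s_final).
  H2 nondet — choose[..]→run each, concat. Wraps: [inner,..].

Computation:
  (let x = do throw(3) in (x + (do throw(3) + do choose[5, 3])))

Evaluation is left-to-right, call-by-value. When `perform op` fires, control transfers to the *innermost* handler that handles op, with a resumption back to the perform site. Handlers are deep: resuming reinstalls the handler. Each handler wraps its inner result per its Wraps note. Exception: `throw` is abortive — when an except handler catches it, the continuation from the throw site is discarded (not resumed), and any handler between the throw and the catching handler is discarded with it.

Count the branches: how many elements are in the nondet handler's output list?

Answer: 1

Step-by-step:
throw(3) @ H0 caught ⇒ 23
H1 returns (23, 4)
H2 returns [(23, 4)]
= [(23, 4)]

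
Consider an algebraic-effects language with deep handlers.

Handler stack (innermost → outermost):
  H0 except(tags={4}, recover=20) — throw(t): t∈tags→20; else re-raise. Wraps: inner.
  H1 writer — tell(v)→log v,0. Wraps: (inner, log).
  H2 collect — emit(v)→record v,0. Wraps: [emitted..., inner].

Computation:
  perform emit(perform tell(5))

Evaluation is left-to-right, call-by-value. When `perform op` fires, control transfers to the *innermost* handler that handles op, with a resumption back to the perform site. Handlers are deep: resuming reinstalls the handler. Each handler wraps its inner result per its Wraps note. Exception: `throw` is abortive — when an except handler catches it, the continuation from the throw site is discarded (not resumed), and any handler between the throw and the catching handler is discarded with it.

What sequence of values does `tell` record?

Answer: (5)

Evaluation trace:
tell(5) @ H1 ⇒ log+=5
emit(0) @ H2 ⇒ out+=0
H0 returns 0
H1 returns (0, (5))
H2 returns [0, (0, (5))]
= [0, (0, (5))]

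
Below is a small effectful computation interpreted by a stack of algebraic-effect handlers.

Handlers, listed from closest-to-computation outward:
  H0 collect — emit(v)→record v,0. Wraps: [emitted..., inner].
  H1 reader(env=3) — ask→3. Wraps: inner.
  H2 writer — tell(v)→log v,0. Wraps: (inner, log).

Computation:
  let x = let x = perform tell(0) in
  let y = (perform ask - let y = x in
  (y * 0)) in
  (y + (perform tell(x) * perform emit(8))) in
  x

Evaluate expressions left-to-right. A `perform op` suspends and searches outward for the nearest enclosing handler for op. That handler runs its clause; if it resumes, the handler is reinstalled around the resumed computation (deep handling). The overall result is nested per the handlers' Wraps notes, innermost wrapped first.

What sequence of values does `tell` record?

Answer: (0, 0)

Working:
tell(0) @ H2 ⇒ log+=0
ask @ H1 ⇒ 3
tell(0) @ H2 ⇒ log+=0
emit(8) @ H0 ⇒ out+=8
H0 returns [8, 3]
H1 returns [8, 3]
H2 returns ([8, 3], (0, 0))
= ([8, 3], (0, 0))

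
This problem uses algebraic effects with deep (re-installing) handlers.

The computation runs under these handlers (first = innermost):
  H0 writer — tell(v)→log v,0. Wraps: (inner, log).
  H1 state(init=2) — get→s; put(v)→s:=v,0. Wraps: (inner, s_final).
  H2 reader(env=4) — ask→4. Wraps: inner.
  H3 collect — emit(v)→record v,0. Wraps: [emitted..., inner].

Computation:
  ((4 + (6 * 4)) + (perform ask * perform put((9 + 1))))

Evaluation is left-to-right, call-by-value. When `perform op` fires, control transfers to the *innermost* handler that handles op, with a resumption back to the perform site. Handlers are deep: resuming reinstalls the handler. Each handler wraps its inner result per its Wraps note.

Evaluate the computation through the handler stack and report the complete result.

Answer: [((28, ()), 10)]

Step-by-step:
ask @ H2 ⇒ 4
put(10) @ H1 ⇒ s:=10
H0 returns (28, ())
H1 returns ((28, ()), 10)
H2 returns ((28, ()), 10)
H3 returns [((28, ()), 10)]
= [((28, ()), 10)]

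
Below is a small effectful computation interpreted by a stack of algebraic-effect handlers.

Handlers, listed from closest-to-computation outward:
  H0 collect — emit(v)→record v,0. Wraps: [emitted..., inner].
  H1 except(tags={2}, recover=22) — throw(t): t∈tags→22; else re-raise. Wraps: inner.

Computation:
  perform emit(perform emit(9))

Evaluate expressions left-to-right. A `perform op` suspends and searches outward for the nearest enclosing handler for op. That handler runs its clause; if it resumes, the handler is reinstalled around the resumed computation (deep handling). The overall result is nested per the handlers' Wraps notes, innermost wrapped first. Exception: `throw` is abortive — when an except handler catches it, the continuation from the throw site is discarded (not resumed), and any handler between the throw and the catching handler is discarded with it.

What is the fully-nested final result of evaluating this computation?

Evaluation trace:
emit(9) @ H0 ⇒ out+=9
emit(0) @ H0 ⇒ out+=0
H0 returns [9, 0, 0]
H1 returns [9, 0, 0]
= [9, 0, 0]

Answer: [9, 0, 0]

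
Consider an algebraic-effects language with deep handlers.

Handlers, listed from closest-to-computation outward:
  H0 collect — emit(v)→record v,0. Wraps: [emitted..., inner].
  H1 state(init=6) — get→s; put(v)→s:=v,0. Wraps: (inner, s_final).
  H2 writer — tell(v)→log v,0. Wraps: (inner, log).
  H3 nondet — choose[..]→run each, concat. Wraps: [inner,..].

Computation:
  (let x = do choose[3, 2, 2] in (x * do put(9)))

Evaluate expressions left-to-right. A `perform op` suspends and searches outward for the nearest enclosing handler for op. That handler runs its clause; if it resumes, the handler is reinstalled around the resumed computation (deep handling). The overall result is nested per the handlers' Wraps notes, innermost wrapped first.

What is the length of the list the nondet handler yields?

Step-by-step:
choose[3, 2, 2] @ H3
  branch[0] choose=3:
    put(9) @ H1 ⇒ s:=9
    H0 returns [0]
    H1 returns ([0], 9)
    H2 returns (([0], 9), ())
    H3 returns [(([0], 9), ())]
  branch[1] choose=2:
    put(9) @ H1 ⇒ s:=9
    H0 returns [0]
    H1 returns ([0], 9)
    H2 returns (([0], 9), ())
    H3 returns [(([0], 9), ())]
  branch[2] choose=2:
    put(9) @ H1 ⇒ s:=9
    H0 returns [0]
    H1 returns ([0], 9)
    H2 returns (([0], 9), ())
    H3 returns [(([0], 9), ())]
= [(([0], 9), ()), (([0], 9), ()), (([0], 9), ())]

Answer: 3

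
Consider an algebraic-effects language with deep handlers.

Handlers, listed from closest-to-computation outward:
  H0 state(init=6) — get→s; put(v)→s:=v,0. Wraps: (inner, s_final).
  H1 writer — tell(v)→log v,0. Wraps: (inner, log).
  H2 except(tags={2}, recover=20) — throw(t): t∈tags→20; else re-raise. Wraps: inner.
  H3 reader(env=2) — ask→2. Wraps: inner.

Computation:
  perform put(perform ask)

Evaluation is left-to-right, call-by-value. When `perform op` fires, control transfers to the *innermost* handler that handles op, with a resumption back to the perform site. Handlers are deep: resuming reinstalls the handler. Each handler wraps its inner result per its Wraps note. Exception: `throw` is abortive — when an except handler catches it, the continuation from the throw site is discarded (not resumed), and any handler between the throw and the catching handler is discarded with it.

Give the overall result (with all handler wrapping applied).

Working:
ask @ H3 ⇒ 2
put(2) @ H0 ⇒ s:=2
H0 returns (0, 2)
H1 returns ((0, 2), ())
H2 returns ((0, 2), ())
H3 returns ((0, 2), ())
= ((0, 2), ())

Answer: ((0, 2), ())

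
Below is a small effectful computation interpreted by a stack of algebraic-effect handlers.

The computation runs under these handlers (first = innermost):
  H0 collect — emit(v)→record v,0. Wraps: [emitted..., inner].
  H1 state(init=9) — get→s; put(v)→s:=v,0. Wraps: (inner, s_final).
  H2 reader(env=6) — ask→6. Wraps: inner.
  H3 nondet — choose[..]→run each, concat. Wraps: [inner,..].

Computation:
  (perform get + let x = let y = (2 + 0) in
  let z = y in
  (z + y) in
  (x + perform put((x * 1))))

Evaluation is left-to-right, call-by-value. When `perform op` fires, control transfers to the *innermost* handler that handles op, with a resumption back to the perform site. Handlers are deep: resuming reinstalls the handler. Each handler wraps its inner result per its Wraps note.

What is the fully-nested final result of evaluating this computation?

Evaluation trace:
get @ H1 ⇒ 9
put(4) @ H1 ⇒ s:=4
H0 returns [13]
H1 returns ([13], 4)
H2 returns ([13], 4)
H3 returns [([13], 4)]
= [([13], 4)]

Answer: [([13], 4)]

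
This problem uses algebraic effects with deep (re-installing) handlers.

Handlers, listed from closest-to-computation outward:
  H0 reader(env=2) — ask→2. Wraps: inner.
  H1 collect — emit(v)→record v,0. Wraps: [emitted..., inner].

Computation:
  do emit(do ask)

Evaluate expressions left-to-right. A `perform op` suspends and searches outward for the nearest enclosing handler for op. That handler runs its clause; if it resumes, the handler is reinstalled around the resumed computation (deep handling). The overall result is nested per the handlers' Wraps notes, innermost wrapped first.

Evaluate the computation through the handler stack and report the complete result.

Answer: [2, 0]

Working:
ask @ H0 ⇒ 2
emit(2) @ H1 ⇒ out+=2
H0 returns 0
H1 returns [2, 0]
= [2, 0]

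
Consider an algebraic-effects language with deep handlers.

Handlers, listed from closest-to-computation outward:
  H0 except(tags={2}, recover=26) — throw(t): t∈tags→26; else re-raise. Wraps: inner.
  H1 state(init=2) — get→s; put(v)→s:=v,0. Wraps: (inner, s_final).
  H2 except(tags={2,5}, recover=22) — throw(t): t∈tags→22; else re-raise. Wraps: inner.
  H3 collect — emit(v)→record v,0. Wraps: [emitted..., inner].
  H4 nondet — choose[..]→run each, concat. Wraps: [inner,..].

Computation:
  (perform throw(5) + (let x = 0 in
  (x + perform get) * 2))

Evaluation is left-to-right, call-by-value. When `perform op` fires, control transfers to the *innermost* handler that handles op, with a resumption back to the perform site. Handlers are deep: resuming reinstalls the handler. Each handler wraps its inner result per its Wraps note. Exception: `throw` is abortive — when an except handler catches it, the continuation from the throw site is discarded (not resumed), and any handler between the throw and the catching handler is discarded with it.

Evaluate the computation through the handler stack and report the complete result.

Evaluation trace:
throw(5) @ H0 re-raised
throw(5) @ H2 caught ⇒ 22
H3 returns [22]
H4 returns [[22]]
= [[22]]

Answer: [[22]]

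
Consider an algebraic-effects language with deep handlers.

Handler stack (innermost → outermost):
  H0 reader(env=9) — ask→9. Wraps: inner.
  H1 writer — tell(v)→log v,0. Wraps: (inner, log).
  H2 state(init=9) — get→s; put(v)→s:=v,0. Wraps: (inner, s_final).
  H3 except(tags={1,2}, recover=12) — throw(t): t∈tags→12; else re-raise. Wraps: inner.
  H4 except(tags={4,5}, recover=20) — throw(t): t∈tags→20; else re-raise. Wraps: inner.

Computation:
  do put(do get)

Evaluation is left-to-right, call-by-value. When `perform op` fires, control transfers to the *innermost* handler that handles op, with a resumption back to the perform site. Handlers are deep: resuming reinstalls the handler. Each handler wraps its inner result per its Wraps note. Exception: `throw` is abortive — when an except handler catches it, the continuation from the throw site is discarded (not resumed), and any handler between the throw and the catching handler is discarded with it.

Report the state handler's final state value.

Answer: 9

Evaluation trace:
get @ H2 ⇒ 9
put(9) @ H2 ⇒ s:=9
H0 returns 0
H1 returns (0, ())
H2 returns ((0, ()), 9)
H3 returns ((0, ()), 9)
H4 returns ((0, ()), 9)
= ((0, ()), 9)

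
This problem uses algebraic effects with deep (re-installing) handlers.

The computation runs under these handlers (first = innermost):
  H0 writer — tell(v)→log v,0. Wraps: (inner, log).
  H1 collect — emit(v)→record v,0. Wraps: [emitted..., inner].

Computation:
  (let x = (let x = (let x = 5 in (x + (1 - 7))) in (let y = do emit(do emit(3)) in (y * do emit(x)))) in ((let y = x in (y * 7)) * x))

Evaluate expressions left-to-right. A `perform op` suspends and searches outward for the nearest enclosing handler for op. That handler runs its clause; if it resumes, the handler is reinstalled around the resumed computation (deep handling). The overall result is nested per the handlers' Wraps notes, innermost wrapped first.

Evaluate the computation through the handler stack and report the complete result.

Answer: [3, 0, -1, (0, ())]

Evaluation trace:
emit(3) @ H1 ⇒ out+=3
emit(0) @ H1 ⇒ out+=0
emit(-1) @ H1 ⇒ out+=-1
H0 returns (0, ())
H1 returns [3, 0, -1, (0, ())]
= [3, 0, -1, (0, ())]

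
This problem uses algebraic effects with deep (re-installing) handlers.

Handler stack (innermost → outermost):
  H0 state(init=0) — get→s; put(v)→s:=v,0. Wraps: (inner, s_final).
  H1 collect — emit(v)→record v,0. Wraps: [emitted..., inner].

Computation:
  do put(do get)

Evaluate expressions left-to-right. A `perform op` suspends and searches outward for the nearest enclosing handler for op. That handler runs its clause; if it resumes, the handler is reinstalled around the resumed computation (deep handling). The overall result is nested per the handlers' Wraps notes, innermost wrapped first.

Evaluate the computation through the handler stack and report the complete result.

Evaluation trace:
get @ H0 ⇒ 0
put(0) @ H0 ⇒ s:=0
H0 returns (0, 0)
H1 returns [(0, 0)]
= [(0, 0)]

Answer: [(0, 0)]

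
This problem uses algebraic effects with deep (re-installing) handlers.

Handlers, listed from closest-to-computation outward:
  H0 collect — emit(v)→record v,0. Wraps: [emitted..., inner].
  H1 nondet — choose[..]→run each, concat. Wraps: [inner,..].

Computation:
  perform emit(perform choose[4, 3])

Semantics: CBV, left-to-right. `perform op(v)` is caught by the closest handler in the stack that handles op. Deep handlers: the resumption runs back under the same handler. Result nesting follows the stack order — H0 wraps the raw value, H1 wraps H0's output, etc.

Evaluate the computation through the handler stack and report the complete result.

Answer: [[4, 0], [3, 0]]

Evaluation trace:
choose[4, 3] @ H1
  branch[0] choose=4:
    emit(4) @ H0 ⇒ out+=4
    H0 returns [4, 0]
    H1 returns [[4, 0]]
  branch[1] choose=3:
    emit(3) @ H0 ⇒ out+=3
    H0 returns [3, 0]
    H1 returns [[3, 0]]
= [[4, 0], [3, 0]]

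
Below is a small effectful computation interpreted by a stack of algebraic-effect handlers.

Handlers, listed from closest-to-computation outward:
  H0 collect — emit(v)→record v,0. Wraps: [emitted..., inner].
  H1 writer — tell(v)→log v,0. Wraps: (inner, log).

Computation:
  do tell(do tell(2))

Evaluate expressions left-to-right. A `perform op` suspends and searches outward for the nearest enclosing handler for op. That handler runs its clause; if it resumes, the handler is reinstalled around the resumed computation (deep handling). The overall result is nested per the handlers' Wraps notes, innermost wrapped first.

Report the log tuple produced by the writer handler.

Step-by-step:
tell(2) @ H1 ⇒ log+=2
tell(0) @ H1 ⇒ log+=0
H0 returns [0]
H1 returns ([0], (2, 0))
= ([0], (2, 0))

Answer: (2, 0)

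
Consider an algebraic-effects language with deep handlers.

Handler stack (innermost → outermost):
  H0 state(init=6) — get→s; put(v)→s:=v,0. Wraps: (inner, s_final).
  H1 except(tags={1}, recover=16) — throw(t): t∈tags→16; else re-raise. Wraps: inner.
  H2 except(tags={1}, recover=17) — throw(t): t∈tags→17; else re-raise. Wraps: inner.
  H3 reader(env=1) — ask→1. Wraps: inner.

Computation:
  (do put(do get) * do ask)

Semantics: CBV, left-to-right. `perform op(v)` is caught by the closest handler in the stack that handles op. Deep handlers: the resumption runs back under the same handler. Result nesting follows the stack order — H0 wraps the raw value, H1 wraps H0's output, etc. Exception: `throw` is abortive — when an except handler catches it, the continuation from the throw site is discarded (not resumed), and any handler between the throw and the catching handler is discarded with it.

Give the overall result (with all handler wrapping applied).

Step-by-step:
get @ H0 ⇒ 6
put(6) @ H0 ⇒ s:=6
ask @ H3 ⇒ 1
H0 returns (0, 6)
H1 returns (0, 6)
H2 returns (0, 6)
H3 returns (0, 6)
= (0, 6)

Answer: (0, 6)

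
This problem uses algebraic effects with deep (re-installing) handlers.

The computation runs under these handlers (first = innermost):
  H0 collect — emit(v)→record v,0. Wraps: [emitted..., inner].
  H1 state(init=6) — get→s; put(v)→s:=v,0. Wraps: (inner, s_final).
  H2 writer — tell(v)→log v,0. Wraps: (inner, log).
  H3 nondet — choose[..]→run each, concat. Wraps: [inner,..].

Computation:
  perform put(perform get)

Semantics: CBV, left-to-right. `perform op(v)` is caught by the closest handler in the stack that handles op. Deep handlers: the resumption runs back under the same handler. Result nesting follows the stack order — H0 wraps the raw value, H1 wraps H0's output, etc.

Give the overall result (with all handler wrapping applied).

Answer: [(([0], 6), ())]

Working:
get @ H1 ⇒ 6
put(6) @ H1 ⇒ s:=6
H0 returns [0]
H1 returns ([0], 6)
H2 returns (([0], 6), ())
H3 returns [(([0], 6), ())]
= [(([0], 6), ())]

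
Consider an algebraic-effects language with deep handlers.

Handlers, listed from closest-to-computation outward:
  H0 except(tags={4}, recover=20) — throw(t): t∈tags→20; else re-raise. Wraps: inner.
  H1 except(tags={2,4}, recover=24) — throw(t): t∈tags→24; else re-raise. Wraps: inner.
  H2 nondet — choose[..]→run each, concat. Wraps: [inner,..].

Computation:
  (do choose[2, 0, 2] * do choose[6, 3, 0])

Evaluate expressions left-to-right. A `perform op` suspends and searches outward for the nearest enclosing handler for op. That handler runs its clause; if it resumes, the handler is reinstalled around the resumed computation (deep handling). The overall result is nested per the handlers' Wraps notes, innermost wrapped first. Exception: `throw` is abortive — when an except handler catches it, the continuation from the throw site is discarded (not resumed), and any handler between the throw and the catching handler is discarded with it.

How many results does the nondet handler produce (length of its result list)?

Answer: 9

Step-by-step:
choose[2, 0, 2] @ H2
  branch[0] choose=2:
    choose[6, 3, 0] @ H2
      branch[0] choose=6:
        H0 returns 12
        H1 returns 12
        H2 returns [12]
      branch[1] choose=3:
        H0 returns 6
        H1 returns 6
        H2 returns [6]
      branch[2] choose=0:
        H0 returns 0
        H1 returns 0
        H2 returns [0]
  branch[1] choose=0:
    choose[6, 3, 0] @ H2
      branch[0] choose=6:
        H0 returns 0
        H1 returns 0
        H2 returns [0]
      branch[1] choose=3:
        H0 returns 0
        H1 returns 0
        H2 returns [0]
      branch[2] choose=0:
        H0 returns 0
        H1 returns 0
        H2 returns [0]
  branch[2] choose=2:
    choose[6, 3, 0] @ H2
      branch[0] choose=6:
        H0 returns 12
        H1 returns 12
        H2 returns [12]
      branch[1] choose=3:
        H0 returns 6
        H1 returns 6
        H2 returns [6]
      branch[2] choose=0:
        H0 returns 0
        H1 returns 0
        H2 returns [0]
= [12, 6, 0, 0, 0, 0, 12, 6, 0]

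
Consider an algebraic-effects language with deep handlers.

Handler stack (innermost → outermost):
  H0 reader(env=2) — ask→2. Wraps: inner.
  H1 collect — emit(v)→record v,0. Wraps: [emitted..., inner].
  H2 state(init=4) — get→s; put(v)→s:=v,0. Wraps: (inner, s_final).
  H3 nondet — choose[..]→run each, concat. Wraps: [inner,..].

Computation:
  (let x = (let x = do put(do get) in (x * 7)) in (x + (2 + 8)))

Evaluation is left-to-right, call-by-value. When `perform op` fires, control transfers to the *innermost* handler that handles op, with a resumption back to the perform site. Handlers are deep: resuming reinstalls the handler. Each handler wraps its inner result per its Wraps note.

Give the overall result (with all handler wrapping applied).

Step-by-step:
get @ H2 ⇒ 4
put(4) @ H2 ⇒ s:=4
H0 returns 10
H1 returns [10]
H2 returns ([10], 4)
H3 returns [([10], 4)]
= [([10], 4)]

Answer: [([10], 4)]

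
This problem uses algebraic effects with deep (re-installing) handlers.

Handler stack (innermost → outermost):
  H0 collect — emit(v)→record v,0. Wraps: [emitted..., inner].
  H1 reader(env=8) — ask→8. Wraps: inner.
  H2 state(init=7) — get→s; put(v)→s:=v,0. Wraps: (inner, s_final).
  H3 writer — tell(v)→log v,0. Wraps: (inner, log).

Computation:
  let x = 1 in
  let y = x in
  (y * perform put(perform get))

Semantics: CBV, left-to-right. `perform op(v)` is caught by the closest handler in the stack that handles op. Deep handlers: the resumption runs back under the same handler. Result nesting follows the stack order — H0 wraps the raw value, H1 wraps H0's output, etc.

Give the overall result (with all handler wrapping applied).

Working:
get @ H2 ⇒ 7
put(7) @ H2 ⇒ s:=7
H0 returns [0]
H1 returns [0]
H2 returns ([0], 7)
H3 returns (([0], 7), ())
= (([0], 7), ())

Answer: (([0], 7), ())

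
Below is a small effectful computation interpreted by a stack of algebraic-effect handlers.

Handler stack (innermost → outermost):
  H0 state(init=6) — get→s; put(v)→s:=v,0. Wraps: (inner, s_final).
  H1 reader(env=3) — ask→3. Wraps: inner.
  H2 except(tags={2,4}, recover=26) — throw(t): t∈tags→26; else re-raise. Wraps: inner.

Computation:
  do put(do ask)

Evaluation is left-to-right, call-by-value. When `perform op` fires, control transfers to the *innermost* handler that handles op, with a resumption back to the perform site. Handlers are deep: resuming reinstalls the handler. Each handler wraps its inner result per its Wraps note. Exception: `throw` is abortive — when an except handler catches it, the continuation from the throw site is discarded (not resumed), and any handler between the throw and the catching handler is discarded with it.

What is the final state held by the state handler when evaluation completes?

Step-by-step:
ask @ H1 ⇒ 3
put(3) @ H0 ⇒ s:=3
H0 returns (0, 3)
H1 returns (0, 3)
H2 returns (0, 3)
= (0, 3)

Answer: 3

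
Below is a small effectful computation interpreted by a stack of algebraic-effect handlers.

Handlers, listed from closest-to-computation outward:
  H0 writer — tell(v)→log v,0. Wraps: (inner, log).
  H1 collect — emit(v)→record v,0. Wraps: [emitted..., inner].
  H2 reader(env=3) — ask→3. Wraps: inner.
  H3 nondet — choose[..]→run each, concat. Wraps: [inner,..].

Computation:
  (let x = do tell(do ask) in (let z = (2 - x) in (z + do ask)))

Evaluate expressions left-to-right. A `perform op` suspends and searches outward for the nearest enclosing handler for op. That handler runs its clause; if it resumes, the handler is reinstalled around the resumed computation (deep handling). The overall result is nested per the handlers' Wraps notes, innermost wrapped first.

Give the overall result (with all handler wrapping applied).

Working:
ask @ H2 ⇒ 3
tell(3) @ H0 ⇒ log+=3
ask @ H2 ⇒ 3
H0 returns (5, (3))
H1 returns [(5, (3))]
H2 returns [(5, (3))]
H3 returns [[(5, (3))]]
= [[(5, (3))]]

Answer: [[(5, (3))]]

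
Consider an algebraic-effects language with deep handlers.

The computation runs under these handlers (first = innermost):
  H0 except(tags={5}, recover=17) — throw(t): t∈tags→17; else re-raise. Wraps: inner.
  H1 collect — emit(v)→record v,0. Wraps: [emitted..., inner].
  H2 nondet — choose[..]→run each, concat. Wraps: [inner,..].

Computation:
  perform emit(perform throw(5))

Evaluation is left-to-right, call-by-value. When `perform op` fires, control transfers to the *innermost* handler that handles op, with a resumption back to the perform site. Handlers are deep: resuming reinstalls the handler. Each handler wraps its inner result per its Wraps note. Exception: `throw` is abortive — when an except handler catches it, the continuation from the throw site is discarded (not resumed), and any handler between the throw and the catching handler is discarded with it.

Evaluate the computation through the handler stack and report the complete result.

Answer: [[17]]

Evaluation trace:
throw(5) @ H0 caught ⇒ 17
H1 returns [17]
H2 returns [[17]]
= [[17]]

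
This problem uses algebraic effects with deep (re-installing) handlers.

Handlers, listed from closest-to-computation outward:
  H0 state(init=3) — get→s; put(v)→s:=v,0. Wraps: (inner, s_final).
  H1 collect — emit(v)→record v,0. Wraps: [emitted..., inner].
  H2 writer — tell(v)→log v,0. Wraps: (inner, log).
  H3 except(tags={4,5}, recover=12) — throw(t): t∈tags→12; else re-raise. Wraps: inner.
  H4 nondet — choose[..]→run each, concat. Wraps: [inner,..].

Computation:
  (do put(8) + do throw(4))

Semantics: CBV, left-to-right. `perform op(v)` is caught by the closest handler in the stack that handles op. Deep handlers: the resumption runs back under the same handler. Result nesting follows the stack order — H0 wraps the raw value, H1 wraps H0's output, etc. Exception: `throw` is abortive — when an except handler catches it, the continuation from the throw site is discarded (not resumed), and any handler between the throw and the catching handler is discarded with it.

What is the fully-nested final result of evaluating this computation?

Answer: [12]

Step-by-step:
put(8) @ H0 ⇒ s:=8
throw(4) @ H3 caught ⇒ 12
H4 returns [12]
= [12]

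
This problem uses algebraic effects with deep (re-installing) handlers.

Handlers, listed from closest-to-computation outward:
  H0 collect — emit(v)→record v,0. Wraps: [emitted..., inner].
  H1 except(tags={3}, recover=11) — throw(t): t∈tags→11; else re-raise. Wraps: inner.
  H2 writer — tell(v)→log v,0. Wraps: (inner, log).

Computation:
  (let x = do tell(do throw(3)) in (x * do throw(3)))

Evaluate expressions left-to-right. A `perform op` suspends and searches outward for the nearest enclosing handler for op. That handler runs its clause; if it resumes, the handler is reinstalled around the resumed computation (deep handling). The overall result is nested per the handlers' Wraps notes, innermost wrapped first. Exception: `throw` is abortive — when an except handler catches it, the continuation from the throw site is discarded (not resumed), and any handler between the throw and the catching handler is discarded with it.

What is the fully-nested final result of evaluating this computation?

Answer: (11, ())

Working:
throw(3) @ H1 caught ⇒ 11
H2 returns (11, ())
= (11, ())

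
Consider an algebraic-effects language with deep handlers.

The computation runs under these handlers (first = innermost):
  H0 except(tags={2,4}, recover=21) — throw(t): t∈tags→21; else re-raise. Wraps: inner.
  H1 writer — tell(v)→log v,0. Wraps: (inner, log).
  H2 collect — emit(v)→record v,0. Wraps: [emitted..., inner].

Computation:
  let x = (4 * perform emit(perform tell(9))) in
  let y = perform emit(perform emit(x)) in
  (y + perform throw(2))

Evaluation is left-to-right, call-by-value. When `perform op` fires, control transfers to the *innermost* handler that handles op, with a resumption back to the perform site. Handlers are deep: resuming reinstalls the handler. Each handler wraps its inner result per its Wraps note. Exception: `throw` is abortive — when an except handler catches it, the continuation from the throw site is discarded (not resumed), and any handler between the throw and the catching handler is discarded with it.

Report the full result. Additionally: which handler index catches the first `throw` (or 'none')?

Answer: [0, 0, 0, (21, (9))] ; first throw caught by: H0

Evaluation trace:
tell(9) @ H1 ⇒ log+=9
emit(0) @ H2 ⇒ out+=0
emit(0) @ H2 ⇒ out+=0
emit(0) @ H2 ⇒ out+=0
throw(2) @ H0 caught ⇒ 21
H1 returns (21, (9))
H2 returns [0, 0, 0, (21, (9))]
= [0, 0, 0, (21, (9))]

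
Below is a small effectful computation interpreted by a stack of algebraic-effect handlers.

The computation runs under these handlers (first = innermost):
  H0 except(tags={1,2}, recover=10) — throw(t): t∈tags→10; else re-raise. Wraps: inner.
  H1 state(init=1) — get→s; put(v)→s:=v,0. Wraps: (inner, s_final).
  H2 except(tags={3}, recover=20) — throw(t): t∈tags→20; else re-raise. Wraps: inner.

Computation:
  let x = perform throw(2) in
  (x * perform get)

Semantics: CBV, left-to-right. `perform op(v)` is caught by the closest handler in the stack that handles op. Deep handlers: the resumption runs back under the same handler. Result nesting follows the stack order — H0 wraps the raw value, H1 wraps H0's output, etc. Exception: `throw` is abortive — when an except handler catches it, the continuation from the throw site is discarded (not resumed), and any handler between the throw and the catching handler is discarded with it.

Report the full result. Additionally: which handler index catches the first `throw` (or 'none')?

Answer: (10, 1) ; first throw caught by: H0

Step-by-step:
throw(2) @ H0 caught ⇒ 10
H1 returns (10, 1)
H2 returns (10, 1)
= (10, 1)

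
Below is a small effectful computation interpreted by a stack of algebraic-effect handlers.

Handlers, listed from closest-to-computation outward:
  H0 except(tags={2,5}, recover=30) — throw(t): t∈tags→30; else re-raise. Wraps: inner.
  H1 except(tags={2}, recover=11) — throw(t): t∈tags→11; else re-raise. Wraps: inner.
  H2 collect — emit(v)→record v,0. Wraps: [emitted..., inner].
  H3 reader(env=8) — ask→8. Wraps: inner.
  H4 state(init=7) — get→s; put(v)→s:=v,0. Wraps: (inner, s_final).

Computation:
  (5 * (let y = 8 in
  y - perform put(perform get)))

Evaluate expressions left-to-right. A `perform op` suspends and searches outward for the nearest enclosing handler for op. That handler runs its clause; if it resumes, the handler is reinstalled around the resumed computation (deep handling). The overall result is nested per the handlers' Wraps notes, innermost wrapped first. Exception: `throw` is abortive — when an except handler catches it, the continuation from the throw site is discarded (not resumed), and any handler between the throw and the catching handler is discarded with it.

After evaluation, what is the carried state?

Answer: 7

Working:
get @ H4 ⇒ 7
put(7) @ H4 ⇒ s:=7
H0 returns 40
H1 returns 40
H2 returns [40]
H3 returns [40]
H4 returns ([40], 7)
= ([40], 7)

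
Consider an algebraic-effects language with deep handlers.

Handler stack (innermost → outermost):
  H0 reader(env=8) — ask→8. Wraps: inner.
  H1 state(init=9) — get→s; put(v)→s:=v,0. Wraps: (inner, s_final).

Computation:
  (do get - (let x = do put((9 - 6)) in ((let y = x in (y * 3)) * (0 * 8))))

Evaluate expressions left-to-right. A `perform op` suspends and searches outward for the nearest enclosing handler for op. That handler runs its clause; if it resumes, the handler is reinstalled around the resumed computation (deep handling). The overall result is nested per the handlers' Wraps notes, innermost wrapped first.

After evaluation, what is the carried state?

Evaluation trace:
get @ H1 ⇒ 9
put(3) @ H1 ⇒ s:=3
H0 returns 9
H1 returns (9, 3)
= (9, 3)

Answer: 3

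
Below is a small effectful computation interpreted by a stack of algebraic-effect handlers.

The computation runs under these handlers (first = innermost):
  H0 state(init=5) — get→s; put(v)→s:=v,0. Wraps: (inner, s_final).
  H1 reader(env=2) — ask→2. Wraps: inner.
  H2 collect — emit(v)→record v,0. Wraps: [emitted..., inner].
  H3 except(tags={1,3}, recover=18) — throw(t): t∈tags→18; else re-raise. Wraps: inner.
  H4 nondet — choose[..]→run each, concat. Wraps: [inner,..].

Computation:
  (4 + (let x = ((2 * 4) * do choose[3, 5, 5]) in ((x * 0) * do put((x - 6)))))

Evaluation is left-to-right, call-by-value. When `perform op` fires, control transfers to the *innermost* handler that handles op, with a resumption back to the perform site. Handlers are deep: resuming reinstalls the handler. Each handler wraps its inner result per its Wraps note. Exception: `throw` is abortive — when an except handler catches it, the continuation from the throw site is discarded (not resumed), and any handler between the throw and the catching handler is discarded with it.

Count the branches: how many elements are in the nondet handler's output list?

Evaluation trace:
choose[3, 5, 5] @ H4
  branch[0] choose=3:
    put(18) @ H0 ⇒ s:=18
    H0 returns (4, 18)
    H1 returns (4, 18)
    H2 returns [(4, 18)]
    H3 returns [(4, 18)]
    H4 returns [[(4, 18)]]
  branch[1] choose=5:
    put(34) @ H0 ⇒ s:=34
    H0 returns (4, 34)
    H1 returns (4, 34)
    H2 returns [(4, 34)]
    H3 returns [(4, 34)]
    H4 returns [[(4, 34)]]
  branch[2] choose=5:
    put(34) @ H0 ⇒ s:=34
    H0 returns (4, 34)
    H1 returns (4, 34)
    H2 returns [(4, 34)]
    H3 returns [(4, 34)]
    H4 returns [[(4, 34)]]
= [[(4, 18)], [(4, 34)], [(4, 34)]]

Answer: 3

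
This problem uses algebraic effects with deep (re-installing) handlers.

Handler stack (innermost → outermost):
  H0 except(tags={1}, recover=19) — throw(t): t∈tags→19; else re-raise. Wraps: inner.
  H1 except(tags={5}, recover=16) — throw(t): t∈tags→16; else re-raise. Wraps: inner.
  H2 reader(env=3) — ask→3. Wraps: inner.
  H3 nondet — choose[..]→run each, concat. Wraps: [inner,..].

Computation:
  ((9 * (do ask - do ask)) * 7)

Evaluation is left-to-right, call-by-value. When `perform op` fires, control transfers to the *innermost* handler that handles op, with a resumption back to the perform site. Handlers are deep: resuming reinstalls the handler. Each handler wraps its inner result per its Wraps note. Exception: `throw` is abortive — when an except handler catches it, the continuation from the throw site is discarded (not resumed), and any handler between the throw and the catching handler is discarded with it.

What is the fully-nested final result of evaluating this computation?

Answer: [0]

Evaluation trace:
ask @ H2 ⇒ 3
ask @ H2 ⇒ 3
H0 returns 0
H1 returns 0
H2 returns 0
H3 returns [0]
= [0]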